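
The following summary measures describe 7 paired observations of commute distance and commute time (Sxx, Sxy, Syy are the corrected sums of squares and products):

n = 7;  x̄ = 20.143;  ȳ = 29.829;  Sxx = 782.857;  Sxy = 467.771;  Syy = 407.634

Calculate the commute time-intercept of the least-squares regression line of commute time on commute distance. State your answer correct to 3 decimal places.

17.793

b = Sxy/Sxx = 467.771/782.857 = 0.597518
a = ȳ − b·x̄ = 29.829 − 0.597518·20.143 = 17.793199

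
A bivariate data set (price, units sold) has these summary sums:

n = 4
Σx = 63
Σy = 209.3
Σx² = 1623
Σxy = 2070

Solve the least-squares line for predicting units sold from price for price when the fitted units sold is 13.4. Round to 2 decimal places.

Sxx = Σx² − (Σx)²/n = 1623 − 992.25 = 630.75
Sxy = Σxy − (Σx)(Σy)/n = 2070 − 3296.475 = -1226.475
b = Sxy/Sxx = -1226.475/630.75 = -1.944471
a = ȳ − b·x̄ = 52.325 − (-1.944471)·15.75 = 82.950416
Set a + b·x = 13.4: x = (13.4 − 82.950416) / (-1.944471) = 35.768299

35.77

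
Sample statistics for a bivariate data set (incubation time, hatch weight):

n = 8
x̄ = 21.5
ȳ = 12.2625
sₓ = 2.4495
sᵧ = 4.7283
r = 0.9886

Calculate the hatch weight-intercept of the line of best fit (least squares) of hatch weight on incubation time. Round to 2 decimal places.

b = r · sᵧ/sₓ = 0.9886 · 4.7283/2.4495 = 1.908307
a = ȳ − b·x̄ = 12.2625 − 1.908307·21.5 = -28.766095

-28.77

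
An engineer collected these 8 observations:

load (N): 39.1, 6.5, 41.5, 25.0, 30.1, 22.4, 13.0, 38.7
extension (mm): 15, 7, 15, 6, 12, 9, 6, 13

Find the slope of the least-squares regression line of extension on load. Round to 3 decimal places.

0.266

n = 8, Σx = 216.3, Σy = 83, Σxy = 2548.4, Σx² = 6992.77
Sxx = Σx² − (Σx)²/n = 6992.77 − 5848.21125 = 1144.55875
Sxy = Σxy − (Σx)(Σy)/n = 2548.4 − 2244.1125 = 304.2875
b = Sxy/Sxx = 304.2875/1144.55875 = 0.265856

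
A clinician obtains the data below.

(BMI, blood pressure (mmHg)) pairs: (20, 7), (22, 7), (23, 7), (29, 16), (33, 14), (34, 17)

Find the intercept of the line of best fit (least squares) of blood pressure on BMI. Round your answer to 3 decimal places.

n = 6, Σx = 161, Σy = 68, Σxy = 1959, Σx² = 4499
Sxx = Σx² − (Σx)²/n = 4499 − 4320.166667 = 178.833333
Sxy = Σxy − (Σx)(Σy)/n = 1959 − 1824.666667 = 134.333333
b = Sxy/Sxx = 134.333333/178.833333 = 0.751165
a = ȳ − b·x̄ = 11.333333 − 0.751165·26.833333 = -8.822926

-8.823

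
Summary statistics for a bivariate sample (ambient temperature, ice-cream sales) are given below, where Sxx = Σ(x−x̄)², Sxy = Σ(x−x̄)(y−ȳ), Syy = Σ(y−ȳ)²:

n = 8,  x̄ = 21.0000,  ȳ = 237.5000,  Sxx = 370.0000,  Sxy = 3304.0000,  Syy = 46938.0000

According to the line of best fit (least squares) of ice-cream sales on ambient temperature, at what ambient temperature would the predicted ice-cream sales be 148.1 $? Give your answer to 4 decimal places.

10.9885

b = Sxy/Sxx = 3304/370 = 8.929730
a = ȳ − b·x̄ = 237.5 − 8.929730·21 = 49.975676
Set a + b·x = 148.1: x = (148.1 − 49.975676) / 8.929730 = 10.988499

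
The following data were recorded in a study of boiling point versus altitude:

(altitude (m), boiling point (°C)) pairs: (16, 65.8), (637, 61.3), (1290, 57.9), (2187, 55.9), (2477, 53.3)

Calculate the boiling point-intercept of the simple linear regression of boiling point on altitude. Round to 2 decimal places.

n = 5, Σx = 6607, Σy = 294.2, Σxy = 369069.3, Σx² = 12988623
Sxx = Σx² − (Σx)²/n = 12988623 − 8730489.8 = 4258133.2
Sxy = Σxy − (Σx)(Σy)/n = 369069.3 − 388755.88 = -19686.58
b = Sxy/Sxx = -19686.58/4258133.2 = -0.004623
a = ȳ − b·x̄ = 58.84 − (-0.004623)·1321.4 = 64.949214

64.95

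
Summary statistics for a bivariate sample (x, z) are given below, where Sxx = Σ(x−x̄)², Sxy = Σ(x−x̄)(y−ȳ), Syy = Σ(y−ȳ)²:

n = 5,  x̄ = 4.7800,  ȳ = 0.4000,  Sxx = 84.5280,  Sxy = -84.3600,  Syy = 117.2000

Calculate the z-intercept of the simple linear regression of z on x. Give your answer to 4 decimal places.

b = Sxy/Sxx = -84.36/84.528 = -0.998012
a = ȳ − b·x̄ = 0.4 − (-0.998012)·4.78 = 5.170500

5.1705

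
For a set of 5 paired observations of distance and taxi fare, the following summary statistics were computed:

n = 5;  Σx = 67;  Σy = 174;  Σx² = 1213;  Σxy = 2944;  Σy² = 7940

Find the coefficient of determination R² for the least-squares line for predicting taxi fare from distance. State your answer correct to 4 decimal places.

0.6313

Sxx = Σx² − (Σx)²/n = 1213 − 897.8 = 315.2
Sxy = Σxy − (Σx)(Σy)/n = 2944 − 2331.6 = 612.4
Syy = Σy² − (Σy)²/n = 7940 − 6055.2 = 1884.8
R² = Sxy²/(Sxx·Syy) = (612.4)²/(315.2·1884.8) = 0.631275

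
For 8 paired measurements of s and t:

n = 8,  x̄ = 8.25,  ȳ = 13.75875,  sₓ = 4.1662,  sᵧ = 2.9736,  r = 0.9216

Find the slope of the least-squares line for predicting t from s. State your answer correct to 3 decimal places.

0.658

b = r · sᵧ/sₓ = 0.9216 · 2.9736/4.1662 = 0.657786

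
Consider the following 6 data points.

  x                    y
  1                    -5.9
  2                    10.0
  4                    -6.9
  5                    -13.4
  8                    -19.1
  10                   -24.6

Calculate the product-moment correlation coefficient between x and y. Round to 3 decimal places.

-0.857

n = 6, Σx = 30, Σy = -59.9, Σxy = -479.3, Σx² = 210, Σy² = 1331.95
Sxx = Σx² − (Σx)²/n = 210 − 150 = 60
Sxy = Σxy − (Σx)(Σy)/n = -479.3 − (-299.5) = -179.8
Syy = Σy² − (Σy)²/n = 1331.95 − 598.001667 = 733.948333
r = Sxy/√(Sxx·Syy) = -179.8/√(44036.9) = -179.8/209.849708 = -0.856804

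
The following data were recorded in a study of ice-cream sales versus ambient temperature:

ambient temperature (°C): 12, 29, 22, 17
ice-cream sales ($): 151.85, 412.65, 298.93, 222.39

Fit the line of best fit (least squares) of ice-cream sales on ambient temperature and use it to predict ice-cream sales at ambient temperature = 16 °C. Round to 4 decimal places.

n = 4, Σx = 80, Σy = 1085.82, Σxy = 24146.14, Σx² = 1758
Sxx = Σx² − (Σx)²/n = 1758 − 1600 = 158
Sxy = Σxy − (Σx)(Σy)/n = 24146.14 − 21716.4 = 2429.74
b = Sxy/Sxx = 2429.74/158 = 15.378101
a = ȳ − b·x̄ = 271.455 − 15.378101·20 = -36.107025
ŷ(16) = a + b·16 = -36.107025 + 15.378101·16 = 209.942595

209.9426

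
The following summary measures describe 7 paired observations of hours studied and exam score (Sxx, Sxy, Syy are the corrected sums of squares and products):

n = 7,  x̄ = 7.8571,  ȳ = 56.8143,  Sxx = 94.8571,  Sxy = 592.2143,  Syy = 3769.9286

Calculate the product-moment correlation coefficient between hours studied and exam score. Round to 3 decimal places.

r = Sxy/√(Sxx·Syy) = 592.2143/√(357604.494203) = 592.2143/598.000413 = 0.990324

0.990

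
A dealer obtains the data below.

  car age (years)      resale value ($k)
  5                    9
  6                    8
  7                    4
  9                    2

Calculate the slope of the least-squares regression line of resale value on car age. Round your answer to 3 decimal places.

n = 4, Σx = 27, Σy = 23, Σxy = 139, Σx² = 191
Sxx = Σx² − (Σx)²/n = 191 − 182.25 = 8.75
Sxy = Σxy − (Σx)(Σy)/n = 139 − 155.25 = -16.25
b = Sxy/Sxx = -16.25/8.75 = -1.857143

-1.857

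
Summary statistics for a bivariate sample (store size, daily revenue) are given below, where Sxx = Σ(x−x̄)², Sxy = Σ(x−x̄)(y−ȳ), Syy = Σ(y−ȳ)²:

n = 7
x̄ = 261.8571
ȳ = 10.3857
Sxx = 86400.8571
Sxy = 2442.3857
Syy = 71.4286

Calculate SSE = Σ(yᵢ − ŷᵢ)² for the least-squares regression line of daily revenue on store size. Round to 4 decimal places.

b = Sxy/Sxx = 2442.3857/86400.8571 = 0.028268
SSE = Syy − b·Sxy = 71.4286 − 0.028268·2442.3857 = 2.387064

2.3871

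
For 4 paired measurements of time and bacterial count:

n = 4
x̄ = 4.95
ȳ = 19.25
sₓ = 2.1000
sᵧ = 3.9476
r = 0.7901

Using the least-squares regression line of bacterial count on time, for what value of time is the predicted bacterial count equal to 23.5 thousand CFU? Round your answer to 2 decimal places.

b = r · sᵧ/sₓ = 0.7901 · 3.9476/2.1 = 1.485238
a = ȳ − b·x̄ = 19.25 − 1.485238·4.95 = 11.898074
Set a + b·x = 23.5: x = (23.5 − 11.898074) / 1.485238 = 7.811495

7.81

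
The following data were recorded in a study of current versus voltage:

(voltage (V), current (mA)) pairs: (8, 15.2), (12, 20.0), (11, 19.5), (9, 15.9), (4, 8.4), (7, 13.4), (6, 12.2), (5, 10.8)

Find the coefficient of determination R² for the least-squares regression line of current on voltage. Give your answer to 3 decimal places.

n = 8, Σx = 62, Σy = 115.4, Σxy = 973.8, Σx² = 536, Σy² = 1779.7
Sxx = Σx² − (Σx)²/n = 536 − 480.5 = 55.5
Sxy = Σxy − (Σx)(Σy)/n = 973.8 − 894.35 = 79.45
Syy = Σy² − (Σy)²/n = 1779.7 − 1664.645 = 115.055
R² = Sxy²/(Sxx·Syy) = (79.45)²/(55.5·115.055) = 0.988529

0.989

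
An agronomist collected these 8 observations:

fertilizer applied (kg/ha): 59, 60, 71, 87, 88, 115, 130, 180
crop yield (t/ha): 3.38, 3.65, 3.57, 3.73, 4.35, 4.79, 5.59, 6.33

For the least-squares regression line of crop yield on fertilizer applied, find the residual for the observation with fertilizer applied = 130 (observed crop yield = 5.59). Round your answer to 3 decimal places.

n = 8, Σx = 790, Σy = 35.39, Σxy = 3796.15, Σx² = 89960
Sxx = Σx² − (Σx)²/n = 89960 − 78012.5 = 11947.5
Sxy = Σxy − (Σx)(Σy)/n = 3796.15 − 3494.7625 = 301.3875
b = Sxy/Sxx = 301.3875/11947.5 = 0.025226
a = ȳ − b·x̄ = 4.42375 − 0.025226·98.75 = 1.932684
ŷ(130) = 1.932684 + 0.025226·130 = 5.212062
residual = y − ŷ = 5.59 − 5.212062 = 0.377938

0.378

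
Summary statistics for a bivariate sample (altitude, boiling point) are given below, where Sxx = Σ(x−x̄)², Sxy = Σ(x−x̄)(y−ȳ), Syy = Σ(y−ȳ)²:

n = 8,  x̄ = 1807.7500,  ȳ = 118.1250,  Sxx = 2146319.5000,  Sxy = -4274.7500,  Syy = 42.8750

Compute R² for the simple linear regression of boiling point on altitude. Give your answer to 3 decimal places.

R² = Sxy²/(Sxx·Syy) = (-4274.75)²/(2146319.5·42.875) = 0.198574

0.199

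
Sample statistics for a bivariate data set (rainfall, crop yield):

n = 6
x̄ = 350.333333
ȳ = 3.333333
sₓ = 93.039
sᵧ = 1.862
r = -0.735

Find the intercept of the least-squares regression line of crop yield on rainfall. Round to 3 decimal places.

8.487

b = r · sᵧ/sₓ = -0.735 · 1.862/93.039 = -0.014710
a = ȳ − b·x̄ = 3.333333 − (-0.014710)·350.333333 = 8.486609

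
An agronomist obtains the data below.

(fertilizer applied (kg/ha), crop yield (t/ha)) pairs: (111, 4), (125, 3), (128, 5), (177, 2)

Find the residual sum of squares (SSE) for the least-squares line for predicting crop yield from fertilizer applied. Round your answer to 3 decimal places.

n = 4, Σx = 541, Σy = 14, Σxy = 1813, Σx² = 75659, Σy² = 54
Sxx = Σx² − (Σx)²/n = 75659 − 73170.25 = 2488.75
Sxy = Σxy − (Σx)(Σy)/n = 1813 − 1893.5 = -80.5
Syy = Σy² − (Σy)²/n = 54 − 49 = 5
b = Sxy/Sxx = -80.5/2488.75 = -0.032346
SSE = Syy − b·Sxy = 5 − (-0.032346)·(-80.5) = 2.396183

2.396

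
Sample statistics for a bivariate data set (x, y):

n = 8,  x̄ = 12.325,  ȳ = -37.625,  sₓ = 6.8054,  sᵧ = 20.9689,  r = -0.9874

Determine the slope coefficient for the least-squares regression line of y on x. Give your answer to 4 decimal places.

b = r · sᵧ/sₓ = -0.9874 · 20.9689/6.8054 = -3.042392

-3.0424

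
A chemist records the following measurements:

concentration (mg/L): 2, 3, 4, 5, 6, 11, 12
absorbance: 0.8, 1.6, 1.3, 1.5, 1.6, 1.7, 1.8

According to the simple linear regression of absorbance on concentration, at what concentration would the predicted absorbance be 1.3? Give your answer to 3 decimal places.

n = 7, Σx = 43, Σy = 10.3, Σxy = 69, Σx² = 355
Sxx = Σx² − (Σx)²/n = 355 − 264.142857 = 90.857143
Sxy = Σxy − (Σx)(Σy)/n = 69 − 63.271429 = 5.728571
b = Sxy/Sxx = 5.728571/90.857143 = 0.063050
a = ȳ − b·x̄ = 1.471429 − 0.063050·6.142857 = 1.084119
Set a + b·x = 1.3: x = (1.3 − 1.084119) / 0.063050 = 3.423940

3.424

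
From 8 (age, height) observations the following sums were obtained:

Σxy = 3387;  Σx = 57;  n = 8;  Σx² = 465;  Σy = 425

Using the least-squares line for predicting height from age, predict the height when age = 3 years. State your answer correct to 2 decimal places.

27.98

Sxx = Σx² − (Σx)²/n = 465 − 406.125 = 58.875
Sxy = Σxy − (Σx)(Σy)/n = 3387 − 3028.125 = 358.875
b = Sxy/Sxx = 358.875/58.875 = 6.095541
a = ȳ − b·x̄ = 53.125 − 6.095541·7.125 = 9.694268
ŷ(3) = a + b·3 = 9.694268 + 6.095541·3 = 27.980892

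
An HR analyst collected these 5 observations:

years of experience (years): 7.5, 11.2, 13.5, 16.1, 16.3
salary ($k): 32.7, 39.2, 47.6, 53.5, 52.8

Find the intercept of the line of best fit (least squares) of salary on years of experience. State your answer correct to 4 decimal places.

13.8076

n = 5, Σx = 64.6, Σy = 225.8, Σxy = 3048.88, Σx² = 888.84
Sxx = Σx² − (Σx)²/n = 888.84 − 834.632 = 54.208
Sxy = Σxy − (Σx)(Σy)/n = 3048.88 − 2917.336 = 131.544
b = Sxy/Sxx = 131.544/54.208 = 2.426653
a = ȳ − b·x̄ = 45.16 − 2.426653·12.92 = 13.807645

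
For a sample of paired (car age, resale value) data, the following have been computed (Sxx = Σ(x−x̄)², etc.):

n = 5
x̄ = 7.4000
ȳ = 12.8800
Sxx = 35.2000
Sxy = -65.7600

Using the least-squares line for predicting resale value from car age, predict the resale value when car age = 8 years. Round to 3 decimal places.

b = Sxy/Sxx = -65.76/35.2 = -1.868182
a = ȳ − b·x̄ = 12.88 − (-1.868182)·7.4 = 26.704545
ŷ(8) = a + b·8 = 26.704545 + (-1.868182)·8 = 11.759091

11.759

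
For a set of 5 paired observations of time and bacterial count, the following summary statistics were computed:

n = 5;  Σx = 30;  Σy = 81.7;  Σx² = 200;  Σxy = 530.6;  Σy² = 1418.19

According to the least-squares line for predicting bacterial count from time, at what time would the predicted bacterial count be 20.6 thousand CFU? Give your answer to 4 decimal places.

8.1089

Sxx = Σx² − (Σx)²/n = 200 − 180 = 20
Sxy = Σxy − (Σx)(Σy)/n = 530.6 − 490.2 = 40.4
b = Sxy/Sxx = 40.4/20 = 2.02
a = ȳ − b·x̄ = 16.34 − 2.02·6 = 4.22
Set a + b·x = 20.6: x = (20.6 − 4.22) / 2.02 = 8.108911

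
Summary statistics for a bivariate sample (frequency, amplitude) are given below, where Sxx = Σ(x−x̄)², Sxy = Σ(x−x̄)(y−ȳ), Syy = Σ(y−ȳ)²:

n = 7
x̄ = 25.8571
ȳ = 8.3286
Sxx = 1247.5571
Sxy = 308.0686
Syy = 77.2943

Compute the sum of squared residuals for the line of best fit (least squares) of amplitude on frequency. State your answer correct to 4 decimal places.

1.2206

b = Sxy/Sxx = 308.0686/1247.5571 = 0.246937
SSE = Syy − b·Sxy = 77.2943 − 0.246937·308.0686 = 1.220618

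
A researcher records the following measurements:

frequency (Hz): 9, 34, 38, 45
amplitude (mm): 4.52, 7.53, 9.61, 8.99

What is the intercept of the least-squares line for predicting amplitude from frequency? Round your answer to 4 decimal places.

n = 4, Σx = 126, Σy = 30.65, Σxy = 1066.43, Σx² = 4706
Sxx = Σx² − (Σx)²/n = 4706 − 3969 = 737
Sxy = Σxy − (Σx)(Σy)/n = 1066.43 − 965.475 = 100.955
b = Sxy/Sxx = 100.955/737 = 0.136981
a = ȳ − b·x̄ = 7.6625 − 0.136981·31.5 = 3.347598

3.3476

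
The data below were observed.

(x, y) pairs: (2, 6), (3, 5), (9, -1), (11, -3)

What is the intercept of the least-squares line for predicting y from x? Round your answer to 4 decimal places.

8.0000

n = 4, Σx = 25, Σy = 7, Σxy = -15, Σx² = 215
Sxx = Σx² − (Σx)²/n = 215 − 156.25 = 58.75
Sxy = Σxy − (Σx)(Σy)/n = -15 − 43.75 = -58.75
b = Sxy/Sxx = -58.75/58.75 = -1
a = ȳ − b·x̄ = 1.75 − (-1)·6.25 = 8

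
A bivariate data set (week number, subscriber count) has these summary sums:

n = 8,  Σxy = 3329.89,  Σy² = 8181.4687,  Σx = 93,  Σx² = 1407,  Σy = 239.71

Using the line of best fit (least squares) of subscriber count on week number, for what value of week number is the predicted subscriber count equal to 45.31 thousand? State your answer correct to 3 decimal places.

Sxx = Σx² − (Σx)²/n = 1407 − 1081.125 = 325.875
Sxy = Σxy − (Σx)(Σy)/n = 3329.89 − 2786.62875 = 543.26125
b = Sxy/Sxx = 543.26125/325.875 = 1.667085
a = ȳ − b·x̄ = 29.96375 − 1.667085·11.625 = 10.583890
Set a + b·x = 45.31: x = (45.31 − 10.583890) / 1.667085 = 20.830441

20.830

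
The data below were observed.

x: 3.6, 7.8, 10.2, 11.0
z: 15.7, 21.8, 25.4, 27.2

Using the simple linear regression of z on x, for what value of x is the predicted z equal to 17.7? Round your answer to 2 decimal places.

4.98

n = 4, Σx = 32.6, Σy = 90.1, Σxy = 784.84, Σx² = 298.84
Sxx = Σx² − (Σx)²/n = 298.84 − 265.69 = 33.15
Sxy = Σxy − (Σx)(Σy)/n = 784.84 − 734.315 = 50.525
b = Sxy/Sxx = 50.525/33.15 = 1.524133
a = ȳ − b·x̄ = 22.525 − 1.524133·8.15 = 10.103318
Set a + b·x = 17.7: x = (17.7 − 10.103318) / 1.524133 = 4.984265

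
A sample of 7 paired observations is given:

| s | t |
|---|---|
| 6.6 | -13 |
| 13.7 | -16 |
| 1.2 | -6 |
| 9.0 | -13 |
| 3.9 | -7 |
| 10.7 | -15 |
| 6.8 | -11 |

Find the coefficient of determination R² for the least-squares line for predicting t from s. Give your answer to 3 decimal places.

0.905

n = 7, Σx = 51.9, Σy = -81, Σxy = -691.8, Σx² = 489.63, Σy² = 1025
Sxx = Σx² − (Σx)²/n = 489.63 − 384.801429 = 104.828571
Sxy = Σxy − (Σx)(Σy)/n = -691.8 − (-600.557143) = -91.242857
Syy = Σy² − (Σy)²/n = 1025 − 937.285714 = 87.714286
R² = Sxy²/(Sxx·Syy) = (-91.242857)²/(104.828571·87.714286) = 0.905415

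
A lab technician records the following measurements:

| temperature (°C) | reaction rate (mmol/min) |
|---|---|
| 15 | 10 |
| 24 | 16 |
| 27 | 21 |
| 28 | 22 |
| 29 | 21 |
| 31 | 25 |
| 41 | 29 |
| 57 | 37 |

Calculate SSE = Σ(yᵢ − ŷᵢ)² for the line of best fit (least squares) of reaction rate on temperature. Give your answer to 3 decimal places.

22.790

n = 8, Σx = 252, Σy = 181, Σxy = 6399, Σx² = 9046, Σy² = 4557
Sxx = Σx² − (Σx)²/n = 9046 − 7938 = 1108
Sxy = Σxy − (Σx)(Σy)/n = 6399 − 5701.5 = 697.5
Syy = Σy² − (Σy)²/n = 4557 − 4095.125 = 461.875
b = Sxy/Sxx = 697.5/1108 = 0.629513
SSE = Syy − b·Sxy = 461.875 − 0.629513·697.5 = 22.789937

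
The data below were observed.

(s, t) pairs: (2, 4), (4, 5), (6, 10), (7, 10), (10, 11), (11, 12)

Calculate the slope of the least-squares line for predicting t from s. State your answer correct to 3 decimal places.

0.899

n = 6, Σx = 40, Σy = 52, Σxy = 400, Σx² = 326
Sxx = Σx² − (Σx)²/n = 326 − 266.666667 = 59.333333
Sxy = Σxy − (Σx)(Σy)/n = 400 − 346.666667 = 53.333333
b = Sxy/Sxx = 53.333333/59.333333 = 0.898876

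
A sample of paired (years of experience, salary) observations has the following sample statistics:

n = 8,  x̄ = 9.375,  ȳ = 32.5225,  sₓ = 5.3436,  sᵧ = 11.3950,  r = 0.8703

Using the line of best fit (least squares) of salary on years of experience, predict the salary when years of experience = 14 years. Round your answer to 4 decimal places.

41.1059

b = r · sᵧ/sₓ = 0.8703 · 11.395/5.3436 = 1.855878
a = ȳ − b·x̄ = 32.5225 − 1.855878·9.375 = 15.123646
ŷ(14) = a + b·14 = 15.123646 + 1.855878·14 = 41.105935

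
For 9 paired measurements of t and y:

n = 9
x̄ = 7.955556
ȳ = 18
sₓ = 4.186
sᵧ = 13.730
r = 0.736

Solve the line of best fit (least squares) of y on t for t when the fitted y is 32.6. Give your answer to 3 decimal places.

14.003

b = r · sᵧ/sₓ = 0.736 · 13.73/4.186 = 2.414066
a = ȳ − b·x̄ = 18 − 2.414066·7.955556 = -1.205237
Set a + b·x = 32.6: x = (32.6 − (-1.205237)) / 2.414066 = 14.003444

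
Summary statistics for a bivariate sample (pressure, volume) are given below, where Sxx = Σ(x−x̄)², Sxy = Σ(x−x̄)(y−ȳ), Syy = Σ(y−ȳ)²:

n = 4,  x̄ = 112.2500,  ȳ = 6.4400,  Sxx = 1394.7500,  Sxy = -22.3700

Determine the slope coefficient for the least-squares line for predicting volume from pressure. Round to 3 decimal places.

b = Sxy/Sxx = -22.37/1394.75 = -0.016039

-0.016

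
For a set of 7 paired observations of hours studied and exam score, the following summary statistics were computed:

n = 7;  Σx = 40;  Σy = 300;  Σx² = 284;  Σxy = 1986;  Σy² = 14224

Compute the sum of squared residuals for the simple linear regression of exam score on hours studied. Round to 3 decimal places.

Sxx = Σx² − (Σx)²/n = 284 − 228.571429 = 55.428571
Sxy = Σxy − (Σx)(Σy)/n = 1986 − 1714.285714 = 271.714286
Syy = Σy² − (Σy)²/n = 14224 − 12857.142857 = 1366.857143
b = Sxy/Sxx = 271.714286/55.428571 = 4.902062
SSE = Syy − b·Sxy = 1366.857143 − 4.902062·271.714286 = 34.896907

34.897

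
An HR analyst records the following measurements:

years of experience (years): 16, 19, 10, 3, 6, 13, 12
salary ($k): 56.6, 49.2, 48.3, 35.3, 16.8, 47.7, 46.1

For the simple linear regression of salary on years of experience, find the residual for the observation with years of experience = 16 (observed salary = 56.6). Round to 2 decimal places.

5.58

n = 7, Σx = 79, Σy = 300, Σxy = 3703.4, Σx² = 1075
Sxx = Σx² − (Σx)²/n = 1075 − 891.571429 = 183.428571
Sxy = Σxy − (Σx)(Σy)/n = 3703.4 − 3385.714286 = 317.685714
b = Sxy/Sxx = 317.685714/183.428571 = 1.731931
a = ȳ − b·x̄ = 42.857143 − 1.731931·11.285714 = 23.311059
ŷ(16) = 23.311059 + 1.731931·16 = 51.021963
residual = y − ŷ = 56.6 − 51.021963 = 5.578037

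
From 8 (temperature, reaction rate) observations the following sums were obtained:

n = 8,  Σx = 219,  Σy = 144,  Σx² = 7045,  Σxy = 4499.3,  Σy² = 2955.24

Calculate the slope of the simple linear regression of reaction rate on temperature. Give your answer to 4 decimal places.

Sxx = Σx² − (Σx)²/n = 7045 − 5995.125 = 1049.875
Sxy = Σxy − (Σx)(Σy)/n = 4499.3 − 3942 = 557.3
b = Sxy/Sxx = 557.3/1049.875 = 0.530825

0.5308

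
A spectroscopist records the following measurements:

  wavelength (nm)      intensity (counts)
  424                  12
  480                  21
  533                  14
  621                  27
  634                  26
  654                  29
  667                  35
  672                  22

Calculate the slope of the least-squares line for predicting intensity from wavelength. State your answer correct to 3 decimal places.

0.065

n = 8, Σx = 4685, Σy = 186, Σxy = 112976, Σx² = 2806051
Sxx = Σx² − (Σx)²/n = 2806051 − 2743653.125 = 62397.875
Sxy = Σxy − (Σx)(Σy)/n = 112976 − 108926.25 = 4049.75
b = Sxy/Sxx = 4049.75/62397.875 = 0.064902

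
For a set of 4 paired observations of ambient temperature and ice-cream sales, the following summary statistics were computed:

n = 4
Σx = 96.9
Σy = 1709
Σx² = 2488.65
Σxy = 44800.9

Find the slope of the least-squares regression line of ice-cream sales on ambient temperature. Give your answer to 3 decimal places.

24.074

Sxx = Σx² − (Σx)²/n = 2488.65 − 2347.4025 = 141.2475
Sxy = Σxy − (Σx)(Σy)/n = 44800.9 − 41400.525 = 3400.375
b = Sxy/Sxx = 3400.375/141.2475 = 24.073877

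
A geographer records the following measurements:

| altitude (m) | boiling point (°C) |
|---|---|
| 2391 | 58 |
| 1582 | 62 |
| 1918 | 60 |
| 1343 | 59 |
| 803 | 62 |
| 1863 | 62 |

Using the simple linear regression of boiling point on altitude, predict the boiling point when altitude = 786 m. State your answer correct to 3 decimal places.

62.003

n = 6, Σx = 9900, Σy = 363, Σxy = 596371, Σx² = 17817556
Sxx = Σx² − (Σx)²/n = 17817556 − 16335000 = 1482556
Sxy = Σxy − (Σx)(Σy)/n = 596371 − 598950 = -2579
b = Sxy/Sxx = -2579/1482556 = -0.001740
a = ȳ − b·x̄ = 60.5 − (-0.001740)·1650 = 63.370279
ŷ(786) = a + b·786 = 63.370279 + (-0.001740)·786 = 62.002983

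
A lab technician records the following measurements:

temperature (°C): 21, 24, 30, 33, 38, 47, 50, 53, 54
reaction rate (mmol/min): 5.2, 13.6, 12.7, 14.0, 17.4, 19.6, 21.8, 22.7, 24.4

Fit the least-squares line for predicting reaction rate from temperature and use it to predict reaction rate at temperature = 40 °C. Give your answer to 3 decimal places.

17.332

n = 9, Σx = 350, Σy = 151.4, Σxy = 6471.7, Σx² = 14884
Sxx = Σx² − (Σx)²/n = 14884 − 13611.111111 = 1272.888889
Sxy = Σxy − (Σx)(Σy)/n = 6471.7 − 5887.777778 = 583.922222
b = Sxy/Sxx = 583.922222/1272.888889 = 0.458738
a = ȳ − b·x̄ = 16.822222 − 0.458738·38.888889 = -1.017580
ŷ(40) = a + b·40 = -1.017580 + 0.458738·40 = 17.331931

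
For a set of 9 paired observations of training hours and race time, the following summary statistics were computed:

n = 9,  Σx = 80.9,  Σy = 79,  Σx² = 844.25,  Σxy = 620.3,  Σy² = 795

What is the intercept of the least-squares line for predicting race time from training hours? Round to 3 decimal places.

Sxx = Σx² − (Σx)²/n = 844.25 − 727.201111 = 117.048889
Sxy = Σxy − (Σx)(Σy)/n = 620.3 − 710.122222 = -89.822222
b = Sxy/Sxx = -89.822222/117.048889 = -0.767391
a = ȳ − b·x̄ = 8.777778 − (-0.767391)·8.988889 = 15.675767

15.676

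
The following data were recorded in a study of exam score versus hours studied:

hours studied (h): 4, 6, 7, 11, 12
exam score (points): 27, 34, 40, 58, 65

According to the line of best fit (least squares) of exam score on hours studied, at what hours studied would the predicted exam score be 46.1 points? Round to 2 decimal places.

n = 5, Σx = 40, Σy = 224, Σxy = 2010, Σx² = 366
Sxx = Σx² − (Σx)²/n = 366 − 320 = 46
Sxy = Σxy − (Σx)(Σy)/n = 2010 − 1792 = 218
b = Sxy/Sxx = 218/46 = 4.739130
a = ȳ − b·x̄ = 44.8 − 4.739130·8 = 6.886957
Set a + b·x = 46.1: x = (46.1 − 6.886957) / 4.739130 = 8.274312

8.27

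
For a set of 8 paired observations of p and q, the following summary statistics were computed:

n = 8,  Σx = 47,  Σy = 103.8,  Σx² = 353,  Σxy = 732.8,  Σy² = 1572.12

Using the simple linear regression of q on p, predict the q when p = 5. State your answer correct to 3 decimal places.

11.575

Sxx = Σx² − (Σx)²/n = 353 − 276.125 = 76.875
Sxy = Σxy − (Σx)(Σy)/n = 732.8 − 609.825 = 122.975
b = Sxy/Sxx = 122.975/76.875 = 1.599675
a = ȳ − b·x̄ = 12.975 − 1.599675·5.875 = 3.576911
ŷ(5) = a + b·5 = 3.576911 + 1.599675·5 = 11.575285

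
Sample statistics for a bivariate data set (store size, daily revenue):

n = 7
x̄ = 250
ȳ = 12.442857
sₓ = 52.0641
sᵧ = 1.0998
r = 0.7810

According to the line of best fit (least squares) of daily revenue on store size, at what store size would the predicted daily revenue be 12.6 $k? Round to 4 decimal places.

259.5251

b = r · sᵧ/sₓ = 0.781 · 1.0998/52.0641 = 0.016498
a = ȳ − b·x̄ = 12.442857 − 0.016498·250 = 8.318404
Set a + b·x = 12.6: x = (12.6 − 8.318404) / 0.016498 = 259.525081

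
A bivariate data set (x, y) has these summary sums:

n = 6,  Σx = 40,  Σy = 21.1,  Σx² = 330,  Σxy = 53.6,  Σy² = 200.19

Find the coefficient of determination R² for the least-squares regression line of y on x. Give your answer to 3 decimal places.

0.950

Sxx = Σx² − (Σx)²/n = 330 − 266.666667 = 63.333333
Sxy = Σxy − (Σx)(Σy)/n = 53.6 − 140.666667 = -87.066667
Syy = Σy² − (Σy)²/n = 200.19 − 74.201667 = 125.988333
R² = Sxy²/(Sxx·Syy) = (-87.066667)²/(63.333333·125.988333) = 0.950038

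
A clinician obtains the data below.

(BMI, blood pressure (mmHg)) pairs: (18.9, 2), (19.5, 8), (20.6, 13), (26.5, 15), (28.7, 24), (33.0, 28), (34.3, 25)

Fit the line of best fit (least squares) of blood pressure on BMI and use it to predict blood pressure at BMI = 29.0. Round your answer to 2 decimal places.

20.75

n = 7, Σx = 181.5, Σy = 115, Σxy = 3329.4, Σx² = 4953.25
Sxx = Σx² − (Σx)²/n = 4953.25 − 4706.035714 = 247.214286
Sxy = Σxy − (Σx)(Σy)/n = 3329.4 − 2981.785714 = 347.614286
b = Sxy/Sxx = 347.614286/247.214286 = 1.406125
a = ȳ − b·x̄ = 16.428571 − 1.406125·25.928571 = -20.030251
ŷ(29.0) = a + b·29.0 = -20.030251 + 1.406125·29 = 20.747385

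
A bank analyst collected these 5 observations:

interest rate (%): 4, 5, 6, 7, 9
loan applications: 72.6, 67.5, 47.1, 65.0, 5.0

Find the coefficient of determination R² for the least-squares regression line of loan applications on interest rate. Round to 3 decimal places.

n = 5, Σx = 31, Σy = 257.2, Σxy = 1410.5, Σx² = 207, Σy² = 16295.42
Sxx = Σx² − (Σx)²/n = 207 − 192.2 = 14.8
Sxy = Σxy − (Σx)(Σy)/n = 1410.5 − 1594.64 = -184.14
Syy = Σy² − (Σy)²/n = 16295.42 − 13230.368 = 3065.052
R² = Sxy²/(Sxx·Syy) = (-184.14)²/(14.8·3065.052) = 0.747475

0.747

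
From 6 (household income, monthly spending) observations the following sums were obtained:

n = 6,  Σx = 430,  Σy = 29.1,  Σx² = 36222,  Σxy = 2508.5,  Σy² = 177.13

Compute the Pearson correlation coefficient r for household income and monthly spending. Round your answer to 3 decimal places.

0.959

Sxx = Σx² − (Σx)²/n = 36222 − 30816.666667 = 5405.333333
Sxy = Σxy − (Σx)(Σy)/n = 2508.5 − 2085.5 = 423
Syy = Σy² − (Σy)²/n = 177.13 − 141.135 = 35.995
r = Sxy/√(Sxx·Syy) = 423/√(194564.973333) = 423/441.095198 = 0.958977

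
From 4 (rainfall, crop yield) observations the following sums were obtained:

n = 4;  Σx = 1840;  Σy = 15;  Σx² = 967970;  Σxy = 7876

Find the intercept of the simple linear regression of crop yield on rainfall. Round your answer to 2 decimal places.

Sxx = Σx² − (Σx)²/n = 967970 − 846400 = 121570
Sxy = Σxy − (Σx)(Σy)/n = 7876 − 6900 = 976
b = Sxy/Sxx = 976/121570 = 0.008028
a = ȳ − b·x̄ = 3.75 − 0.008028·460 = 0.056984

0.06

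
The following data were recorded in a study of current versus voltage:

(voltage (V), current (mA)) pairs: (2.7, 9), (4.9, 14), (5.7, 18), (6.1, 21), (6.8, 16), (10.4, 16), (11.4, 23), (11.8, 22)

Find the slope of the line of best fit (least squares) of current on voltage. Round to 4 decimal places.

1.0513

n = 8, Σx = 59.8, Σy = 139, Σxy = 1120.6, Σx² = 524.6
Sxx = Σx² − (Σx)²/n = 524.6 − 447.005 = 77.595
Sxy = Σxy − (Σx)(Σy)/n = 1120.6 − 1039.025 = 81.575
b = Sxy/Sxx = 81.575/77.595 = 1.051292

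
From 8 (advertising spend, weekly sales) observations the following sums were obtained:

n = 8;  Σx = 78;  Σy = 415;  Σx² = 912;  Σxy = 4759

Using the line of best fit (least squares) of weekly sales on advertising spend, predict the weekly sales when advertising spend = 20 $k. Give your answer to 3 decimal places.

100.097

Sxx = Σx² − (Σx)²/n = 912 − 760.5 = 151.5
Sxy = Σxy − (Σx)(Σy)/n = 4759 − 4046.25 = 712.75
b = Sxy/Sxx = 712.75/151.5 = 4.704620
a = ȳ − b·x̄ = 51.875 − 4.704620·9.75 = 6.004950
ŷ(20) = a + b·20 = 6.004950 + 4.704620·20 = 100.097360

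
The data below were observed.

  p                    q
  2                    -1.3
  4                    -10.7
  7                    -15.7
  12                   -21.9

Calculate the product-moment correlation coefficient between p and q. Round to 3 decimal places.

-0.952

n = 4, Σx = 25, Σy = -49.6, Σxy = -418.1, Σx² = 213, Σy² = 842.28
Sxx = Σx² − (Σx)²/n = 213 − 156.25 = 56.75
Sxy = Σxy − (Σx)(Σy)/n = -418.1 − (-310) = -108.1
Syy = Σy² − (Σy)²/n = 842.28 − 615.04 = 227.24
r = Sxy/√(Sxx·Syy) = -108.1/√(12895.87) = -108.1/113.559984 = -0.951920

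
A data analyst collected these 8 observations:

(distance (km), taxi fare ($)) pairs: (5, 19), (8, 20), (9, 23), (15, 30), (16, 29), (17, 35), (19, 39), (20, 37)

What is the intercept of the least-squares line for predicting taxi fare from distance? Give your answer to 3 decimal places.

10.633

n = 8, Σx = 109, Σy = 232, Σxy = 3452, Σx² = 1701
Sxx = Σx² − (Σx)²/n = 1701 − 1485.125 = 215.875
Sxy = Σxy − (Σx)(Σy)/n = 3452 − 3161 = 291
b = Sxy/Sxx = 291/215.875 = 1.348002
a = ȳ − b·x̄ = 29 − 1.348002·13.625 = 10.633468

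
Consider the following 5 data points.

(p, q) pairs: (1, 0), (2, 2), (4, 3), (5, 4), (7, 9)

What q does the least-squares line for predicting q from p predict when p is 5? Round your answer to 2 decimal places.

5.21

n = 5, Σx = 19, Σy = 18, Σxy = 99, Σx² = 95
Sxx = Σx² − (Σx)²/n = 95 − 72.2 = 22.8
Sxy = Σxy − (Σx)(Σy)/n = 99 − 68.4 = 30.6
b = Sxy/Sxx = 30.6/22.8 = 1.342105
a = ȳ − b·x̄ = 3.6 − 1.342105·3.8 = -1.5
ŷ(5) = a + b·5 = -1.5 + 1.342105·5 = 5.210526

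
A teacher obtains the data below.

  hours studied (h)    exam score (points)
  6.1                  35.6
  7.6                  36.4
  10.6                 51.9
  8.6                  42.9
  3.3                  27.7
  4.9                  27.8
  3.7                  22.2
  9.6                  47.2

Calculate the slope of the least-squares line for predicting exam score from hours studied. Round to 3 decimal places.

3.688

n = 8, Σx = 54.4, Σy = 291.7, Σxy = 2175.77, Σx² = 422.04
Sxx = Σx² − (Σx)²/n = 422.04 − 369.92 = 52.12
Sxy = Σxy − (Σx)(Σy)/n = 2175.77 − 1983.56 = 192.21
b = Sxy/Sxx = 192.21/52.12 = 3.687836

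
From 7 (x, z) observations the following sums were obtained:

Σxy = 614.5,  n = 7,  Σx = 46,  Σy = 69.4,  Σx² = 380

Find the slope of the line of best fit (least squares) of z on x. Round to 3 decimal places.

2.039

Sxx = Σx² − (Σx)²/n = 380 − 302.285714 = 77.714286
Sxy = Σxy − (Σx)(Σy)/n = 614.5 − 456.057143 = 158.442857
b = Sxy/Sxx = 158.442857/77.714286 = 2.038787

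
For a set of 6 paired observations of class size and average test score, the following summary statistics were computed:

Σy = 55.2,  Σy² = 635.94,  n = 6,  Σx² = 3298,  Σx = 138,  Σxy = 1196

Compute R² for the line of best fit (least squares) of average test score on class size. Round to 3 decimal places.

0.341

Sxx = Σx² − (Σx)²/n = 3298 − 3174 = 124
Sxy = Σxy − (Σx)(Σy)/n = 1196 − 1269.6 = -73.6
Syy = Σy² − (Σy)²/n = 635.94 − 507.84 = 128.1
R² = Sxy²/(Sxx·Syy) = (-73.6)²/(124·128.1) = 0.341024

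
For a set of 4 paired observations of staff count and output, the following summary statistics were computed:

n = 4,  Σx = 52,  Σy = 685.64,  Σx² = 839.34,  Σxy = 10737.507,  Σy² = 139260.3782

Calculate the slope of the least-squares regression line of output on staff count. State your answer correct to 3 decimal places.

Sxx = Σx² − (Σx)²/n = 839.34 − 676 = 163.34
Sxy = Σxy − (Σx)(Σy)/n = 10737.507 − 8913.32 = 1824.187
b = Sxy/Sxx = 1824.187/163.34 = 11.168036

11.168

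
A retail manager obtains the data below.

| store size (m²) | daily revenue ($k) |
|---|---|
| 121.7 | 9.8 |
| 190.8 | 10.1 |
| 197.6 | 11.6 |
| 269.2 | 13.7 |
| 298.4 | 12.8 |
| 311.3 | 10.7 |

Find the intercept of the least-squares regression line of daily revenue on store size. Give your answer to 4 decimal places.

n = 6, Σx = 1389, Σy = 68.7, Σxy = 16250.37, Σx² = 348680.18
Sxx = Σx² − (Σx)²/n = 348680.18 − 321553.5 = 27126.68
Sxy = Σxy − (Σx)(Σy)/n = 16250.37 − 15904.05 = 346.32
b = Sxy/Sxx = 346.32/27126.68 = 0.012767
a = ȳ − b·x̄ = 11.45 − 0.012767·231.5 = 8.494493

8.4945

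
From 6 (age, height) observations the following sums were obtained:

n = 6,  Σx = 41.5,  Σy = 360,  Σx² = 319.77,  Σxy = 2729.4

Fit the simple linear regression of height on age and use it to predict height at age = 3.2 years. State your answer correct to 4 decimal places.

Sxx = Σx² − (Σx)²/n = 319.77 − 287.041667 = 32.728333
Sxy = Σxy − (Σx)(Σy)/n = 2729.4 − 2490 = 239.4
b = Sxy/Sxx = 239.4/32.728333 = 7.314763
a = ȳ − b·x̄ = 60 − 7.314763·6.916667 = 9.406223
ŷ(3.2) = a + b·3.2 = 9.406223 + 7.314763·3.2 = 32.813464

32.8135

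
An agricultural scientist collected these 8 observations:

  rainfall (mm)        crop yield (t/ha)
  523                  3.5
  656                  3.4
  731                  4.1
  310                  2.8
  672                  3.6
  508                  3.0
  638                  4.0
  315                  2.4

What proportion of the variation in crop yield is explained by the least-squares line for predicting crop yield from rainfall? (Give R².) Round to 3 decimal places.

0.811

n = 8, Σx = 4353, Σy = 26.8, Σxy = 15177.2, Σx² = 2550243, Σy² = 92.18
Sxx = Σx² − (Σx)²/n = 2550243 − 2368576.125 = 181666.875
Sxy = Σxy − (Σx)(Σy)/n = 15177.2 − 14582.55 = 594.65
Syy = Σy² − (Σy)²/n = 92.18 − 89.78 = 2.4
R² = Sxy²/(Sxx·Syy) = (594.65)²/(181666.875·2.4) = 0.811028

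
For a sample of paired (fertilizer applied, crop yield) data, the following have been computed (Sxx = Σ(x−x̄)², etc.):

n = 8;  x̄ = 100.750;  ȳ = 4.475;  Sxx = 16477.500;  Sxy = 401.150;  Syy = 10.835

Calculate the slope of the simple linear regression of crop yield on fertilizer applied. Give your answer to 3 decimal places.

b = Sxy/Sxx = 401.15/16477.5 = 0.024345

0.024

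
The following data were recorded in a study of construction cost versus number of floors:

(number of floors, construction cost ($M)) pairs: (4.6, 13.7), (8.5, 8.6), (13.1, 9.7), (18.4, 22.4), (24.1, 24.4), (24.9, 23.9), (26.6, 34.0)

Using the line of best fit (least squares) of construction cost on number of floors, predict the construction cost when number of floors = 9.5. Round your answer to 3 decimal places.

12.412

n = 7, Σx = 120.2, Σy = 136.7, Σxy = 2762.9, Σx² = 2511.96
Sxx = Σx² − (Σx)²/n = 2511.96 − 2064.005714 = 447.954286
Sxy = Σxy − (Σx)(Σy)/n = 2762.9 − 2347.334286 = 415.565714
b = Sxy/Sxx = 415.565714/447.954286 = 0.927697
a = ȳ − b·x̄ = 19.528571 − 0.927697·17.171429 = 3.598694
ŷ(9.5) = a + b·9.5 = 3.598694 + 0.927697·9.5 = 12.411812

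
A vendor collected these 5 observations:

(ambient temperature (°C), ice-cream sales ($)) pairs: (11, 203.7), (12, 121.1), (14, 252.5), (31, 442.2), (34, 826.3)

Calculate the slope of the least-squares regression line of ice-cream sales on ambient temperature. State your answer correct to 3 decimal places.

22.882

n = 5, Σx = 102, Σy = 1845.8, Σxy = 49031.3, Σx² = 2578
Sxx = Σx² − (Σx)²/n = 2578 − 2080.8 = 497.2
Sxy = Σxy − (Σx)(Σy)/n = 49031.3 − 37654.32 = 11376.98
b = Sxy/Sxx = 11376.98/497.2 = 22.882100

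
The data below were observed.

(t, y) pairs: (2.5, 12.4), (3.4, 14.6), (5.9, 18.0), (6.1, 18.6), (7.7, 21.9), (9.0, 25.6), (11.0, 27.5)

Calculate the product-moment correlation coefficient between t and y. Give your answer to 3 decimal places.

0.993

n = 7, Σx = 45.6, Σy = 138.6, Σxy = 1001.83, Σx² = 351.12, Σy² = 2928.1
Sxx = Σx² − (Σx)²/n = 351.12 − 297.051429 = 54.068571
Sxy = Σxy − (Σx)(Σy)/n = 1001.83 − 902.88 = 98.95
Syy = Σy² − (Σy)²/n = 2928.1 − 2744.28 = 183.82
r = Sxy/√(Sxx·Syy) = 98.95/√(9938.8848) = 98.95/99.693956 = 0.992538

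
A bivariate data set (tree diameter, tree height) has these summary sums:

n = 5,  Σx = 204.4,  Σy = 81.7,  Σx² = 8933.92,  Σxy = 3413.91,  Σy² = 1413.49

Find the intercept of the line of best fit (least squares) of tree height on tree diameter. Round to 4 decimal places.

Sxx = Σx² − (Σx)²/n = 8933.92 − 8355.872 = 578.048
Sxy = Σxy − (Σx)(Σy)/n = 3413.91 − 3339.896 = 74.014
b = Sxy/Sxx = 74.014/578.048 = 0.128041
a = ȳ − b·x̄ = 16.34 − 0.128041·40.88 = 11.105673

11.1057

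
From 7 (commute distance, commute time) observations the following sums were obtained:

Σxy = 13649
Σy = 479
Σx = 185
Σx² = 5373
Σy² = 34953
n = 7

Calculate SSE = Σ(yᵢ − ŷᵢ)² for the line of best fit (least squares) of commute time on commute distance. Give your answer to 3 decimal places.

150.688

Sxx = Σx² − (Σx)²/n = 5373 − 4889.285714 = 483.714286
Sxy = Σxy − (Σx)(Σy)/n = 13649 − 12659.285714 = 989.714286
Syy = Σy² − (Σy)²/n = 34953 − 32777.285714 = 2175.714286
b = Sxy/Sxx = 989.714286/483.714286 = 2.046072
SSE = Syy − b·Sxy = 2175.714286 − 2.046072·989.714286 = 150.687537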